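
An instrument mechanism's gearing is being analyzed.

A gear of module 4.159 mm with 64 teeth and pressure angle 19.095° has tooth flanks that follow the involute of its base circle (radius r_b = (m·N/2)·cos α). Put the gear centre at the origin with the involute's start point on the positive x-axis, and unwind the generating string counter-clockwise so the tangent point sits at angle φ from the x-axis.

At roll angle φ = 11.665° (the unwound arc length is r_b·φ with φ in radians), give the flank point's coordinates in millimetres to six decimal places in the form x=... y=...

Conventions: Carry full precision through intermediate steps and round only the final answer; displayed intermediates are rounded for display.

topology: single-mesh involute geometry — m = 4.159, N = 64
pitch radius r_p = m·N/2 = 4.159·64/2 = 133.088000
base radius r_b = r_p·cos α = 133.088000·cos 19.095° = 125.765161
roll angle φ = 11.665° = 0.20359266 rad
x = r_b·(cos φ + φ·sin φ) = 128.344694
y = r_b·(sin φ − φ·cos φ) = 0.352309

x=128.344694 y=0.352309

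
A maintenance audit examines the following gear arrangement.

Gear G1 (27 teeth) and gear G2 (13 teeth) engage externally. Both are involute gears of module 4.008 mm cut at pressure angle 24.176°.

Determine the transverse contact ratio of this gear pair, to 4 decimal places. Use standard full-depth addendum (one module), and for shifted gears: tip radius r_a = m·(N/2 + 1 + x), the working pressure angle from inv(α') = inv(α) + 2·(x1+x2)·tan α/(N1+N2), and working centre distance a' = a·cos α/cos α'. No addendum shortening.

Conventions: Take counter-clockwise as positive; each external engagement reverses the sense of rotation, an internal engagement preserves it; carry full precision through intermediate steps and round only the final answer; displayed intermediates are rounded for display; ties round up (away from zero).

recognized (one external pair, fixed centres): single-mesh tooth geometry, m = 4.008, N1 = 27, N2 = 13
base radii: r_b1 = 49.362282, r_b2 = 23.767025
tip radii: r_a1 = 58.116000, r_a2 = 30.060000
no profile shift: α' = α, a' = a
action lengths: √(r_a1²−r_b1²) = 30.673027, √(r_a2²−r_b2²) = 18.404677
base pitch p_b = π·m·cos α = 11.487125
CR = (30.673027 + 18.404677 − 80.160000·sin 24.17600°)/11.487125 = 1.414532
contact ratio ≈ 1.4145

1.4145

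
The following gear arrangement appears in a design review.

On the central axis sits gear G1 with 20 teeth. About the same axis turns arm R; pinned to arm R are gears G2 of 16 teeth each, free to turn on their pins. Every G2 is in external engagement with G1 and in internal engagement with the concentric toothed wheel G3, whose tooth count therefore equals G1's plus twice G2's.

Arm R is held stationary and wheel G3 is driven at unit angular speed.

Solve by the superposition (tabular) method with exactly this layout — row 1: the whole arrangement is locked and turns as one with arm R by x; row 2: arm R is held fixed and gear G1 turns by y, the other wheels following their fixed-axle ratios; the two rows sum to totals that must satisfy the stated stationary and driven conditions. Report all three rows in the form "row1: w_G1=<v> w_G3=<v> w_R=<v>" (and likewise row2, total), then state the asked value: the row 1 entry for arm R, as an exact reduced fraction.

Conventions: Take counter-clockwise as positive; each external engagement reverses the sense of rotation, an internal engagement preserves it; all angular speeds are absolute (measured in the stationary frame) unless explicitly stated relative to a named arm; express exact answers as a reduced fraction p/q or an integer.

class = planetary set [G3 = 20+2·16 = 52; Willis about the carrier]
superposition row 1 [locked train]: every member turns x
row 2 (arm held, sun turns y): ω_ring = −(20/52)·y, ω_arm = 0
boundary: total ω_arm = x = 0 and total ω_ring = x − (20/52)·y = 1  ⇒  y = -13/5, x = 0
row 2 ring = −(20/52)·(-13/5) = 1
totals (row 1 + row 2): sun 0 + (-13/5) = -13/5, ring 0 + 1 = 1, arm 0 + 0 = 0
asked cell (row1, arm) = 0

row1: w_G1=0 w_G3=0 w_R=0
row2: w_G1=-13/5 w_G3=1 w_R=0
total: w_G1=-13/5 w_G3=1 w_R=0
asked value: 0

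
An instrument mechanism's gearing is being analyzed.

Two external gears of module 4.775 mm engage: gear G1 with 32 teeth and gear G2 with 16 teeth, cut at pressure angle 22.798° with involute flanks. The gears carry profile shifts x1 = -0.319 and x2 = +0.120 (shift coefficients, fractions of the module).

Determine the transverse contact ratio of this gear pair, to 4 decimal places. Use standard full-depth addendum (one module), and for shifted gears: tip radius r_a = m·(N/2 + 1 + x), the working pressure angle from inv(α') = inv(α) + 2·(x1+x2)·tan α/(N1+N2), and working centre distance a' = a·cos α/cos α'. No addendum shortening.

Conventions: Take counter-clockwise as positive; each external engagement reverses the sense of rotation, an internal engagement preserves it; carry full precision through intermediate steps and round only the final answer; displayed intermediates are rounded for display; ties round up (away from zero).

1.5179

class = single-mesh tooth geometry [involute pair 32T × 16T, m = 4.775]
base radii: r_b1 = 70.431378, r_b2 = 35.215689
tip radii: r_a1 = 79.651775, r_a2 = 43.548000
inv(α') = inv(22.798°) + 2·(-0.319+0.120)·tan α/(32+16) = 0.01893490  ⇒  α' = 21.59927°
a' = a·cos α / cos α' = 114.6000·cos 22.798°/cos 21.59927° = 113.625735
action lengths: √(r_a1²−r_b1²) = 37.199815, √(r_a2²−r_b2²) = 25.618032
base pitch p_b = π·m·cos α = 13.829169
CR = (37.199815 + 25.618032 − 113.625735·sin 21.59927°)/13.829169 = 1.517862
contact ratio ≈ 1.5179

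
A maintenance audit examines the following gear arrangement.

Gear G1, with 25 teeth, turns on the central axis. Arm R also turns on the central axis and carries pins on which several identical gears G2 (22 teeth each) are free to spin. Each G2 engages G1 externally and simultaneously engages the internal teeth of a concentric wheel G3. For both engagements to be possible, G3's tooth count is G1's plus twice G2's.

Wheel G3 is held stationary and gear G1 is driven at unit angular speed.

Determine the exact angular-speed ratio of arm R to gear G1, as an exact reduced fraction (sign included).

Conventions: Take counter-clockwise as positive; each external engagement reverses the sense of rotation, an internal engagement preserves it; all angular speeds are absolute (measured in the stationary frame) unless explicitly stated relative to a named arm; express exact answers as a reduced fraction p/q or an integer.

class = planetary set [G3 = 25+2·22 = 69; Willis about the carrier]
ring teeth: 25 + 2·22 = 69
25(ω_sun−ω_arm) = −69(ω_ring−ω_arm),  ω_ring = 0, ω_sun = 1
25(1−ω_arm) = −69(0−ω_arm)  ⇒  94·ω_arm = 25  ⇒  ω_arm = 25/94
ω_out/ω_in = 25/94

25/94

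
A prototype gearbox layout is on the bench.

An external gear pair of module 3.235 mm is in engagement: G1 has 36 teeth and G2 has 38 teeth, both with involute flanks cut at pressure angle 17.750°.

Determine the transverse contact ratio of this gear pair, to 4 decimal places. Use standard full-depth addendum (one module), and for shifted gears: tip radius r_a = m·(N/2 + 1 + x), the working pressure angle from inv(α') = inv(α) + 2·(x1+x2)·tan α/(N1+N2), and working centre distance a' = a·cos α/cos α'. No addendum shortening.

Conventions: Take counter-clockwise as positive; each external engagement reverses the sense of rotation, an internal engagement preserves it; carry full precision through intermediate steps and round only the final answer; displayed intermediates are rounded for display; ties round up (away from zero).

1.8148

topology: single-mesh involute geometry — m = 3.235, 36T/38T pair
base radii: r_b1 = 55.458007, r_b2 = 58.539008
tip radii: r_a1 = 61.465000, r_a2 = 64.700000
no profile shift: α' = α, a' = a
action lengths: √(r_a1²−r_b1²) = 26.501993, √(r_a2²−r_b2²) = 27.554937
base pitch p_b = π·m·cos α = 9.679248
CR = (26.501993 + 27.554937 − 119.695000·sin 17.75000°)/9.679248 = 1.814831
contact ratio ≈ 1.8148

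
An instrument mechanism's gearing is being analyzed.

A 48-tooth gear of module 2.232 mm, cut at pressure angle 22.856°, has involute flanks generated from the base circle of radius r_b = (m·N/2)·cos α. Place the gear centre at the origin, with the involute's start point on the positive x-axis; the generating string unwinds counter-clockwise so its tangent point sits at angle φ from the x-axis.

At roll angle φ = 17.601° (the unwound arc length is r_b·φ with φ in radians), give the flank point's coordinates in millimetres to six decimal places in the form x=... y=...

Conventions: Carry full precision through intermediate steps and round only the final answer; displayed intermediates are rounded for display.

class = single-mesh tooth geometry [base-circle involute, m = 2.232, 48T]
pitch radius r_p = m·N/2 = 2.232·48/2 = 53.568000
base radius r_b = r_p·cos α = 53.568000·cos 22.856° = 49.362053
roll angle φ = 17.601° = 0.30719540 rad
x = r_b·(cos φ + φ·sin φ) = 51.636515
y = r_b·(sin φ − φ·cos φ) = 0.472511

x=51.636515 y=0.472511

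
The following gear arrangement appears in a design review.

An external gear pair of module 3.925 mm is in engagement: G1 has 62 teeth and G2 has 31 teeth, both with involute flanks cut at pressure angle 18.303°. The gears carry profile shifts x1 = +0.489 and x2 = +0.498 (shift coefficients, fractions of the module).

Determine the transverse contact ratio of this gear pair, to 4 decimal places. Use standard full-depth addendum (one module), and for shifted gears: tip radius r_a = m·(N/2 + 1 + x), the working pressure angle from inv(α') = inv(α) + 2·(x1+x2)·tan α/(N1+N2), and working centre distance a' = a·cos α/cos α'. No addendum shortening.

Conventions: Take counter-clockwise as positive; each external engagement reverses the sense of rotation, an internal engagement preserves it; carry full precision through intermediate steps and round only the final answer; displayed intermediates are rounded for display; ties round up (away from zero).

1.6698

recognized (one external pair, fixed centres): single-mesh tooth geometry, m = 3.925, N1 = 62, N2 = 31
base radii: r_b1 = 115.519344, r_b2 = 57.759672
tip radii: r_a1 = 127.519325, r_a2 = 66.717150
inv(α') = inv(18.303°) + 2·(+0.489+0.498)·tan α/(62+31) = 0.01834985  ⇒  α' = 21.38305°
a' = a·cos α / cos α' = 182.5125·cos 18.303°/cos 21.38305° = 186.088665
action lengths: √(r_a1²−r_b1²) = 54.004253, √(r_a2²−r_b2²) = 33.391591
base pitch p_b = π·m·cos α = 11.706927
CR = (54.004253 + 33.391591 − 186.088665·sin 21.38305°)/11.706927 = 1.669753
contact ratio ≈ 1.6698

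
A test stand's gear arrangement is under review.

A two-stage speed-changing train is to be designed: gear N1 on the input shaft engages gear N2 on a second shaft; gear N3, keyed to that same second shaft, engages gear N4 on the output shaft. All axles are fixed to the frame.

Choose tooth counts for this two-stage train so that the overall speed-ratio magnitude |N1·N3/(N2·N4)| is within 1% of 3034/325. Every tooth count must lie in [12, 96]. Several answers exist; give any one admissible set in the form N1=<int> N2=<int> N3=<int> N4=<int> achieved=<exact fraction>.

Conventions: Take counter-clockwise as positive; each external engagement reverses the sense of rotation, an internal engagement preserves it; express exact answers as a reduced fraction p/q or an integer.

2-stage fixed-axis compound train for ratio 3034/325
target = 3034/325 in lowest terms: an exact hit needs N1·N3 = k·3034 and N2·N4 = k·325 for one integer k, every count in [12, 96]; additionally prefer no 1:1 stage (N1 ≠ N2, N3 ≠ N4)
k = 1: N1·N3 = 3034 = 37·82, N2·N4 = 325 = 13·25
achieved = 37·82/(13·25) = 3034/325; |achieved − target| = 0 ≤ 1517/16250 ✓

N1=37 N2=13 N3=82 N4=25 achieved=3034/325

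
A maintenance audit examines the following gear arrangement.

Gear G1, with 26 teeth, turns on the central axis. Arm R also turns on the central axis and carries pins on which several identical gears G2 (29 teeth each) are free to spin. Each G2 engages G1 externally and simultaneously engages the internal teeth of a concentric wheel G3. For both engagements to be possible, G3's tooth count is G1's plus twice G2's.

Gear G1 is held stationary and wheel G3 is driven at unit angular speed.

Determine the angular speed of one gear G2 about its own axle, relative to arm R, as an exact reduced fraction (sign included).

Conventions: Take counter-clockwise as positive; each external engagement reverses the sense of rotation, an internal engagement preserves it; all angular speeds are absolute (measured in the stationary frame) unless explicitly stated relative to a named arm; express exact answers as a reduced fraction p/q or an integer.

1092/1595

class = planetary set [G3 = 26+2·29 = 84; Willis about the carrier]
ring teeth: 26 + 2·29 = 84
26(ω_sun−ω_arm) = −84(ω_ring−ω_arm),  ω_sun = 0, ω_ring = 1
26(0−ω_arm) = −84(1−ω_arm)  ⇒  110·ω_arm = 84  ⇒  ω_arm = 42/55
sun–planet mesh: 26·(0−42/55) = −29·(ω_p−ω_arm)  ⇒  ω_p−ω_arm = 1092/1595
exact speed ratio = 1092/1595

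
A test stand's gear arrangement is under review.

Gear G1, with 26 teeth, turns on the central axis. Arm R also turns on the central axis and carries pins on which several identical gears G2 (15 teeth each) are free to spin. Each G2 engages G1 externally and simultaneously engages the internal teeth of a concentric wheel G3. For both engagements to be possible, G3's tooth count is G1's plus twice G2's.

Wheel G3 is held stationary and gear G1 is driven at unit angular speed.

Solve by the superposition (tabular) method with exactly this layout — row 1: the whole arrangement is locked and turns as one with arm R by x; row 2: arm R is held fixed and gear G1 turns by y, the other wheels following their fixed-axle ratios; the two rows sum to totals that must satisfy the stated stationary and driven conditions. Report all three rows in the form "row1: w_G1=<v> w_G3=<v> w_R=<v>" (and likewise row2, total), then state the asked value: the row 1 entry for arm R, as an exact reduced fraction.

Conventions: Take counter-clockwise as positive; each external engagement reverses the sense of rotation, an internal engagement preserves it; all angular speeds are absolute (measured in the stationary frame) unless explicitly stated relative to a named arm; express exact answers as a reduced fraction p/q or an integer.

row1: w_G1=13/41 w_G3=13/41 w_R=13/41
row2: w_G1=28/41 w_G3=-13/41 w_R=0
total: w_G1=1 w_G3=0 w_R=13/41
asked value: 13/41

class = planetary set [G3 = 26+2·15 = 56; Willis about the carrier]
superposition row 1 [locked train]: every member turns x
row 2 — arm fixed, fixed-axis ratios: sun y, ring −(26/56)·y, arm 0
boundary: total ω_ring = x − (26/56)·y = 0 and total ω_sun = x + y = 1  ⇒  y = 28/41, x = 13/41
row 2 ring = −(26/56)·28/41 = -13/41
totals (row 1 + row 2): sun 13/41 + 28/41 = 1, ring 13/41 + (-13/41) = 0, arm 13/41 + 0 = 13/41
asked cell (row1, arm) = 13/41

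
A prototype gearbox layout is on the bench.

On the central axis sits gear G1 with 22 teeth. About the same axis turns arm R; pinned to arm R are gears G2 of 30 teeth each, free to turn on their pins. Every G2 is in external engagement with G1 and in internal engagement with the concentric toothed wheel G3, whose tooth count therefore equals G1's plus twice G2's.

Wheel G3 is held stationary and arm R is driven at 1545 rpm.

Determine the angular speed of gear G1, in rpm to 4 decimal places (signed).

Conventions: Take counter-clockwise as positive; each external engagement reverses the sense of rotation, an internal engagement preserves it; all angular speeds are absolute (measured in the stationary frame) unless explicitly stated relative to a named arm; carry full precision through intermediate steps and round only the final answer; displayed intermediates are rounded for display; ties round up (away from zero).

recognized (axles ride arm R): planetary set, 22/30/82 teeth
normalise by the input: solve with ω_arm = 1, then scale by 1545 rpm
ring teeth: 22 + 2·30 = 82
22(ω_sun−ω_arm) = −82(ω_ring−ω_arm),  ω_ring = 0, ω_arm = 1
ω_sun = 1 − (82/22)(0−1) = 52/11
scale: ω_sun = 52/11 × 1545 rpm = +7303.6364 rpm

+7303.6364 rpm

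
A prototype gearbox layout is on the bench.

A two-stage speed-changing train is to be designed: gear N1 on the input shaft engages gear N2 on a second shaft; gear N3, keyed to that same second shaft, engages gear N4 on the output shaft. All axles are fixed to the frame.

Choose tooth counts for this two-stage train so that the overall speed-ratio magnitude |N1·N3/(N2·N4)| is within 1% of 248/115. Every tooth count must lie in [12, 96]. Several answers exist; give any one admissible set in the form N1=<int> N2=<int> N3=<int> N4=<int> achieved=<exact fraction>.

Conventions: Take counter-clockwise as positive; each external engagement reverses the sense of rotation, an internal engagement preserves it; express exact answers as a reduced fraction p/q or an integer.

design class (target 248/115): fixed-axis compound train
target = 248/115 in lowest terms: an exact hit needs N1·N3 = k·248 and N2·N4 = k·115 for one integer k, every count in [12, 96]; additionally prefer no 1:1 stage (N1 ≠ N2, N3 ≠ N4)
k = 1…2: no 1:1-free in-range split of k·248 and k·115 into factor pairs; take k = 3
k = 3: N1·N3 = 744 = 12·62, N2·N4 = 345 = 15·23
achieved = 12·62/(15·23) = 248/115; |achieved − target| = 0 ≤ 62/2875 ✓

N1=12 N2=15 N3=62 N4=23 achieved=248/115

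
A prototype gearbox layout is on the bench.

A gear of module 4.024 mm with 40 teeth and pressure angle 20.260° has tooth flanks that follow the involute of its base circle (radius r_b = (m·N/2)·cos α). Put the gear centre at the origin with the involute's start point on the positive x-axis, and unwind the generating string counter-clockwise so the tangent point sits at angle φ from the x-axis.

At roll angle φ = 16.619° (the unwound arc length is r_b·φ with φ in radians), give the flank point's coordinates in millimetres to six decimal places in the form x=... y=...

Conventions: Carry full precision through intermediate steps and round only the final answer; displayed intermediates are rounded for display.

x=78.610325 y=0.609002

recognized (one wheel, involute flank): single-mesh tooth geometry, m = 4.024, N = 40
pitch radius r_p = m·N/2 = 4.024·40/2 = 80.480000
base radius r_b = r_p·cos α = 80.480000·cos 20.260° = 75.500776
roll angle φ = 16.619° = 0.29005627 rad
x = r_b·(cos φ + φ·sin φ) = 78.610325
y = r_b·(sin φ − φ·cos φ) = 0.609002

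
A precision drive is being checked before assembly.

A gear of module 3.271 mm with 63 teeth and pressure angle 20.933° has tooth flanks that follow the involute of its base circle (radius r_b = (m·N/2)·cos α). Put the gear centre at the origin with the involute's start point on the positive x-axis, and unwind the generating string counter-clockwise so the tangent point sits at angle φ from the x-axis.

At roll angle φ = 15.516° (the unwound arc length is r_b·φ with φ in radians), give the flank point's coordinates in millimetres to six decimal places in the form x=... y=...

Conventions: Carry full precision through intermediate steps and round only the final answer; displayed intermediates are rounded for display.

x=99.700297 y=0.632411

recognized (one wheel, involute flank): single-mesh tooth geometry, m = 3.271, N = 63
pitch radius r_p = m·N/2 = 3.271·63/2 = 103.036500
base radius r_b = r_p·cos α = 103.036500·cos 20.933° = 96.235973
roll angle φ = 15.516° = 0.27080529 rad
x = r_b·(cos φ + φ·sin φ) = 99.700297
y = r_b·(sin φ − φ·cos φ) = 0.632411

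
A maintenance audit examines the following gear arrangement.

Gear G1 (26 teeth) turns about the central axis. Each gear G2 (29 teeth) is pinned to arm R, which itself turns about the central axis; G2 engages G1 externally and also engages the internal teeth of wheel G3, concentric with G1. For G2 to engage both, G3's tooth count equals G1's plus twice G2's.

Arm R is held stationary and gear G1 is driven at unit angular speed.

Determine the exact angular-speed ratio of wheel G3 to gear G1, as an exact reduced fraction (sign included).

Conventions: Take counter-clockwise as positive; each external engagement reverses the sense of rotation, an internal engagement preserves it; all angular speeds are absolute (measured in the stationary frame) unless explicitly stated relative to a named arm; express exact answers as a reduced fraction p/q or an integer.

-13/42

topology: planetary set — G1 26T / G2 29T / G3 84T, arm = carrier (Willis)
ring teeth: 26 + 2·29 = 84
26(ω_sun−ω_arm) = −84(ω_ring−ω_arm),  ω_arm = 0, ω_sun = 1
ω_ring = 0 − (26/84)(1−0) = -13/42
ω_out/ω_in = -13/42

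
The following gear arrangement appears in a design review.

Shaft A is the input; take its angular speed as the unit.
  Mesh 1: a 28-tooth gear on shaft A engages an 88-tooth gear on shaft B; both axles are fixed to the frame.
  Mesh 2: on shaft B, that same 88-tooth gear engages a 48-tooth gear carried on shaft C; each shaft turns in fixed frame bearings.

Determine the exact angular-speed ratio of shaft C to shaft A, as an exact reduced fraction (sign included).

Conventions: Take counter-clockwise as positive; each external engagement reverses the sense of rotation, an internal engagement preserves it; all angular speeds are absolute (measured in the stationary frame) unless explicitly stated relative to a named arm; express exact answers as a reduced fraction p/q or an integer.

7/12

class = fixed-axis compound train [2 meshes; 2 ratios multiply, 2 sense flips]
mesh 1 [28T→88T]: running ratio 7/22, sense −
mesh 2 [88T→48T]: running ratio 7/12, sense +
ω_out/ω_in = 7/12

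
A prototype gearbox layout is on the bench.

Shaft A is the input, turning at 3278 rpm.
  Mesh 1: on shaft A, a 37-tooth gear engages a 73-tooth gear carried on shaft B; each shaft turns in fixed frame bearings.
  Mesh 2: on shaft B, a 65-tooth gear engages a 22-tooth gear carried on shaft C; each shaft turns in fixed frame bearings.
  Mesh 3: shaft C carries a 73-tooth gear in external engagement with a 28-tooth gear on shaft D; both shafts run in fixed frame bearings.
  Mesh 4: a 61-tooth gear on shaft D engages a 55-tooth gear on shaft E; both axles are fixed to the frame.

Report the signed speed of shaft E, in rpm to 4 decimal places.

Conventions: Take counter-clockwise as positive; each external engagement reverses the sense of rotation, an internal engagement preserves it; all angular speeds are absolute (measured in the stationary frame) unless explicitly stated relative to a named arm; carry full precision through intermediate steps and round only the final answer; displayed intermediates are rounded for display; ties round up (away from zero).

+14194.1851 rpm

4-mesh fixed-axis compound train (all bearings frame-fixed)
mesh 1 [37T→73T]: ω = 3278.0000×37/73 = 1661.4521 rpm, sense flips to −
mesh 2 [65T→22T]: ω = 1661.4521×65/22 = 4908.8356 rpm, sense flips to +
mesh 3 [73T→28T]: ω = 4908.8356×73/28 = 12798.0357 rpm, sense flips to −
mesh 4 [61T→55T]: ω = 12798.0357×61/55 = 14194.1851 rpm, sense flips to +
signed output speed = +14194.1851 rpm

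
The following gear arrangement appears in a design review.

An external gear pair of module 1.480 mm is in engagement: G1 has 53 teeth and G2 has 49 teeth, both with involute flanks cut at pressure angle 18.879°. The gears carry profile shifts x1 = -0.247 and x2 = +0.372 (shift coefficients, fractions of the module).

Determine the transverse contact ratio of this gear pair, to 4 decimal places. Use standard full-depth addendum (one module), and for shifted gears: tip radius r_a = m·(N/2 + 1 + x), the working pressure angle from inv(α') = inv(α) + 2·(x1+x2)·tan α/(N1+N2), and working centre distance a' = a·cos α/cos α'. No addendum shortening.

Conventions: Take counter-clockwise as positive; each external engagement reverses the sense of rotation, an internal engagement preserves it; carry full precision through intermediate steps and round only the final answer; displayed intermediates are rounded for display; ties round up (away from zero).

class = single-mesh tooth geometry [involute pair 53T × 49T, m = 1.480]
base radii: r_b1 = 37.110122, r_b2 = 34.309358
tip radii: r_a1 = 40.334440, r_a2 = 38.290560
inv(α') = inv(18.879°) + 2·(-0.247+0.372)·tan α/(53+49) = 0.01330454  ⇒  α' = 19.28039°
a' = a·cos α / cos α' = 75.4800·cos 18.879°/cos 19.28039° = 75.663118
action lengths: √(r_a1²−r_b1²) = 15.802086, √(r_a2²−r_b2²) = 17.001028
base pitch p_b = π·m·cos α = 4.399430
CR = (15.802086 + 17.001028 − 75.663118·sin 19.28039°)/4.399430 = 1.777460
contact ratio ≈ 1.7775

1.7775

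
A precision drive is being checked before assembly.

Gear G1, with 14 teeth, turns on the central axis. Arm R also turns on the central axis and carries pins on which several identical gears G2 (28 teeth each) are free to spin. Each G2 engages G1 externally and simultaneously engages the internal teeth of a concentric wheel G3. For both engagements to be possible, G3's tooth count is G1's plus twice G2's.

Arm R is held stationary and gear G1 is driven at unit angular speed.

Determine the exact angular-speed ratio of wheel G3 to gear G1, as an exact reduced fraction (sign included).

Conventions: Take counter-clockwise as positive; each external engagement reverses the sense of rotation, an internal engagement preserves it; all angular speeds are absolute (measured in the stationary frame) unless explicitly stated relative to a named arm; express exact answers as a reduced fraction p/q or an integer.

class = planetary set [G3 = 14+2·28 = 70; Willis about the carrier]
ring teeth: 14 + 2·28 = 70
14(ω_sun−ω_arm) = −70(ω_ring−ω_arm),  ω_arm = 0, ω_sun = 1
ω_ring = 0 − (14/70)(1−0) = -1/5
ω_out/ω_in = -1/5

-1/5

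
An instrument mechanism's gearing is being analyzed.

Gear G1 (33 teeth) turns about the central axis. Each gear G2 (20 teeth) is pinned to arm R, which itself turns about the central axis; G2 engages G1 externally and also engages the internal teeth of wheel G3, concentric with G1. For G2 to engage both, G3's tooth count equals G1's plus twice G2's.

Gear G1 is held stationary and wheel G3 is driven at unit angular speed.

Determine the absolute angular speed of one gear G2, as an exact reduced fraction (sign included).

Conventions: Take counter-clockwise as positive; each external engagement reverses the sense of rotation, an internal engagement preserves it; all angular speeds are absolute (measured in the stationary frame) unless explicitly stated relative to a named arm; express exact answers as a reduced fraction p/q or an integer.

73/40

topology: planetary set — G1 33T / G2 20T / G3 73T, arm = carrier (Willis)
ring teeth: 33 + 2·20 = 73
33(ω_sun−ω_arm) = −73(ω_ring−ω_arm),  ω_sun = 0, ω_ring = 1
33(0−ω_arm) = −73(1−ω_arm)  ⇒  106·ω_arm = 73  ⇒  ω_arm = 73/106
sun–planet mesh: 33·(0−73/106) = −20·(ω_p−ω_arm)  ⇒  ω_p−ω_arm = 2409/2120
ω_p = 73/106 + 2409/2120 = 73/40
exact speed ratio = 73/40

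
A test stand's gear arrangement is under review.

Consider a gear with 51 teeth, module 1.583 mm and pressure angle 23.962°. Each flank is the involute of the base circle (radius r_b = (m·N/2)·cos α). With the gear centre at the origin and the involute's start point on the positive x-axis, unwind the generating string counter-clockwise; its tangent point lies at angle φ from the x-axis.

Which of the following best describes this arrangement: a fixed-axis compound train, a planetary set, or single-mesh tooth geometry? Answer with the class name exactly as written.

single-mesh tooth geometry

class = single-mesh tooth geometry [base-circle involute, m = 1.583, 51T]
classification: single-mesh tooth geometry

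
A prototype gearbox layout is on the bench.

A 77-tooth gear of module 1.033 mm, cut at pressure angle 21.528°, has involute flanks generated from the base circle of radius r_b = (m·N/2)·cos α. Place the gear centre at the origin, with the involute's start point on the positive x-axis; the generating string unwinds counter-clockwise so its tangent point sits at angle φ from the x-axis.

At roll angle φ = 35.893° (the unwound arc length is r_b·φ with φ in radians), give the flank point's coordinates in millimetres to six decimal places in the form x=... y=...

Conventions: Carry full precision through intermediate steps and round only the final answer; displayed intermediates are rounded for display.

x=43.558582 y=2.914441

recognized (one wheel, involute flank): single-mesh tooth geometry, m = 1.033, N = 77
pitch radius r_p = m·N/2 = 1.033·77/2 = 39.770500
base radius r_b = r_p·cos α = 39.770500·cos 21.528° = 36.996044
roll angle φ = 35.893° = 0.62645103 rad
x = r_b·(cos φ + φ·sin φ) = 43.558582
y = r_b·(sin φ − φ·cos φ) = 2.914441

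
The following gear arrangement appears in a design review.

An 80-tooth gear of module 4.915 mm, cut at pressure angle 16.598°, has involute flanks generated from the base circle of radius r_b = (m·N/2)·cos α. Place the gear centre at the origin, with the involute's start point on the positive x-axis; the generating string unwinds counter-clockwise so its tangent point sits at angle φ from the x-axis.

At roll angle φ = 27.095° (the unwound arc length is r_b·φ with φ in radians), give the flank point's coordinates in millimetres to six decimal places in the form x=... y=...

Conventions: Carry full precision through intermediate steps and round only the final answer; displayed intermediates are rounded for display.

recognized (one wheel, involute flank): single-mesh tooth geometry, m = 4.915, N = 80
pitch radius r_p = m·N/2 = 4.915·80/2 = 196.600000
base radius r_b = r_p·cos α = 196.600000·cos 16.598° = 188.408179
roll angle φ = 27.095° = 0.47289696 rad
x = r_b·(cos φ + φ·sin φ) = 208.311924
y = r_b·(sin φ − φ·cos φ) = 6.494334

x=208.311924 y=6.494334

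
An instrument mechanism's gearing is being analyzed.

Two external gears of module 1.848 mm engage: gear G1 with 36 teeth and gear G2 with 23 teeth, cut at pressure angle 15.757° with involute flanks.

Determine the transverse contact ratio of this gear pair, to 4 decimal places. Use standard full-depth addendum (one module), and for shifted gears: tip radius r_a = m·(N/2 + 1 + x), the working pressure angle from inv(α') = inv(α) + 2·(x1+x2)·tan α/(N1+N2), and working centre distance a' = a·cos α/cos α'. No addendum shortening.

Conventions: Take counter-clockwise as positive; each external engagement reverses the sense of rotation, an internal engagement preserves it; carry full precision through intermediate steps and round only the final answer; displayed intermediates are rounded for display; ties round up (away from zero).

1.8528

recognized (one external pair, fixed centres): single-mesh tooth geometry, m = 1.848, N1 = 36, N2 = 23
base radii: r_b1 = 32.014008, r_b2 = 20.453394
tip radii: r_a1 = 35.112000, r_a2 = 23.100000
no profile shift: α' = α, a' = a
action lengths: √(r_a1²−r_b1²) = 14.420675, √(r_a2²−r_b2²) = 10.736325
base pitch p_b = π·m·cos α = 5.587498
CR = (14.420675 + 10.736325 − 54.516000·sin 15.75700°)/5.587498 = 1.852840
contact ratio ≈ 1.8528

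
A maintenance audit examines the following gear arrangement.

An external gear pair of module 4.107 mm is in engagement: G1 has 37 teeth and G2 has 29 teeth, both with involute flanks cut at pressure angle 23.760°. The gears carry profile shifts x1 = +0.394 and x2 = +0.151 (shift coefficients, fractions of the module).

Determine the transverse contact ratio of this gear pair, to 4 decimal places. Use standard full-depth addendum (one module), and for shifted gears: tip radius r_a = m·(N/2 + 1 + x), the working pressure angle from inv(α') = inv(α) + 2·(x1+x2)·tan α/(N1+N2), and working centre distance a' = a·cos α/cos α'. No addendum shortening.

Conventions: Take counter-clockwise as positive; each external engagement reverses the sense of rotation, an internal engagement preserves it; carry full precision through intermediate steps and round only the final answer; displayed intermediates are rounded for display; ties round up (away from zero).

recognized (one external pair, fixed centres): single-mesh tooth geometry, m = 4.107, N1 = 37, N2 = 29
base radii: r_b1 = 69.539567, r_b2 = 54.503985
tip radii: r_a1 = 81.704658, r_a2 = 64.278657
inv(α') = inv(23.760°) + 2·(+0.394+0.151)·tan α/(37+29) = 0.03279892  ⇒  α' = 25.72003°
a' = a·cos α / cos α' = 135.5310·cos 23.760°/cos 25.72003° = 137.684602
action lengths: √(r_a1²−r_b1²) = 42.894053, √(r_a2²−r_b2²) = 34.074351
base pitch p_b = π·m·cos α = 11.808918
CR = (42.894053 + 34.074351 − 137.684602·sin 25.72003°)/11.808918 = 1.457954
contact ratio ≈ 1.4580

1.4580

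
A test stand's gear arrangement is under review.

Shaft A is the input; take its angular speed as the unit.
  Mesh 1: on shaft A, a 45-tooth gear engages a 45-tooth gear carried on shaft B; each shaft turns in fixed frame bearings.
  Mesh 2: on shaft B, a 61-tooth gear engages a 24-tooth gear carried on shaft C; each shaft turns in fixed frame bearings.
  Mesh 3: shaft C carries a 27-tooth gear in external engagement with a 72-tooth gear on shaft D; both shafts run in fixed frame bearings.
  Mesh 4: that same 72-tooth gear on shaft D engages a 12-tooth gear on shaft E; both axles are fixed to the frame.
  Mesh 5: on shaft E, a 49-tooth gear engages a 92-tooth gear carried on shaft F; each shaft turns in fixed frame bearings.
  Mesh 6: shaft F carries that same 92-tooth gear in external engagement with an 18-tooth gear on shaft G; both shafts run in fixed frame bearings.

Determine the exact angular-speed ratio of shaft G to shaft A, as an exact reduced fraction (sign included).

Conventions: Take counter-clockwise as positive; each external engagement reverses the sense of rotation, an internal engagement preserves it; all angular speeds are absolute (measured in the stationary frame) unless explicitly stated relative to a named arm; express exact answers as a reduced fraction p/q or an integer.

class = fixed-axis compound train [6 meshes; 6 ratios multiply, 6 sense flips]
mesh 1 [45T→45T]: running ratio 1, sense −
mesh 2 [61T→24T]: running ratio 61/24, sense +
mesh 3 [27T→72T]: running ratio 61/64, sense −
mesh 4 [72T→12T]: running ratio 183/32, sense +
mesh 5 [49T→92T]: running ratio 8967/2944, sense −
mesh 6 [92T→18T]: running ratio 2989/192, sense +
ω_out/ω_in = 2989/192

2989/192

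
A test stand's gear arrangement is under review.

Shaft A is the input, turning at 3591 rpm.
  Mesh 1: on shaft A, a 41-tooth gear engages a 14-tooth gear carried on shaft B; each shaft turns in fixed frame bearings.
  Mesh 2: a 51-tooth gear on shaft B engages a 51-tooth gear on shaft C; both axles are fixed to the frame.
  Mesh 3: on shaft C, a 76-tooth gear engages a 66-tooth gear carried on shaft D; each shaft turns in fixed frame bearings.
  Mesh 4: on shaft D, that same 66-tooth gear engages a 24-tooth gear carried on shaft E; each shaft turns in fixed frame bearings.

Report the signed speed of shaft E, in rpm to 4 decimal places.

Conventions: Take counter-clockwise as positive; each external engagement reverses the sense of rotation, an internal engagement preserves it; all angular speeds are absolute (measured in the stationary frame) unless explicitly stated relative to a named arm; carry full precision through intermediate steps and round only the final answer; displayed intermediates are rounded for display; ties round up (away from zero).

+33302.2500 rpm

topology: fixed-axis compound train — 4 meshes, A→E
mesh 1 [41T→14T]: ω = 3591.0000×41/14 = 10516.5000 rpm, sense flips to −
mesh 2 [51T→51T]: ω = 10516.5000×51/51 = 10516.5000 rpm, sense flips to +
mesh 3 [76T→66T]: ω = 10516.5000×76/66 = 12109.9091 rpm, sense flips to −
mesh 4 [66T→24T]: ω = 12109.9091×66/24 = 33302.2500 rpm, sense flips to +
signed output speed = +33302.2500 rpm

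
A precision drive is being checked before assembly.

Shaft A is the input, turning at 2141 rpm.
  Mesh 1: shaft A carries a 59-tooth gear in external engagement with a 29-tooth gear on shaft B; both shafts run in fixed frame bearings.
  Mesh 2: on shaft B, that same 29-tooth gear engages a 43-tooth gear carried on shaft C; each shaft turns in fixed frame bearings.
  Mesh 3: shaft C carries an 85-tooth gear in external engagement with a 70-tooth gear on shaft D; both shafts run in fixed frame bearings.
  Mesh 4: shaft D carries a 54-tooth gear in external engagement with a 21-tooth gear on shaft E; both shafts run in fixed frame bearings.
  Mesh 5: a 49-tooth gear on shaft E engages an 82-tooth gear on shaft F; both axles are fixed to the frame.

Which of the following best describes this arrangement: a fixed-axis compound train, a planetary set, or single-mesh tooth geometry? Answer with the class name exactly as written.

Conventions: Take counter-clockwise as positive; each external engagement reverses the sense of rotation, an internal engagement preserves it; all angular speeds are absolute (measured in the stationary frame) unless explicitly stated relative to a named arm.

topology: fixed-axis compound train — 5 meshes, A→F
classification: fixed-axis compound train

fixed-axis compound train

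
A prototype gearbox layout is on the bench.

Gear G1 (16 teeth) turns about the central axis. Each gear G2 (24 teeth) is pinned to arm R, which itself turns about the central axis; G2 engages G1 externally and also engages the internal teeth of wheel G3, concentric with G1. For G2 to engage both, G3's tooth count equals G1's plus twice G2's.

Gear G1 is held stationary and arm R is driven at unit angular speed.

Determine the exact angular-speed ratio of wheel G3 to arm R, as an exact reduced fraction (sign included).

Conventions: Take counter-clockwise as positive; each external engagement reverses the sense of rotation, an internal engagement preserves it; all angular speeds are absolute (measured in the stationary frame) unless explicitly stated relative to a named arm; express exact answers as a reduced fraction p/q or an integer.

class = planetary set [G3 = 16+2·24 = 64; Willis about the carrier]
ring teeth: 16 + 2·24 = 64
16(ω_sun−ω_arm) = −64(ω_ring−ω_arm),  ω_sun = 0, ω_arm = 1
ω_ring = 1 − (16/64)(0−1) = 5/4
ω_out/ω_in = 5/4

5/4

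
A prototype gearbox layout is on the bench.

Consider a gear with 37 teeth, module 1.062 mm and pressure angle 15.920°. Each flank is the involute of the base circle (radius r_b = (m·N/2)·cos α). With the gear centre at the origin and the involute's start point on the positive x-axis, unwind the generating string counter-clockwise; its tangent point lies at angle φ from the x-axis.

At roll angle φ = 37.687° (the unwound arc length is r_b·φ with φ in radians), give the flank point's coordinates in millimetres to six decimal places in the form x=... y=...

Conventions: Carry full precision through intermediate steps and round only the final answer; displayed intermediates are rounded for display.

x=22.549024 y=1.715890

recognized (one wheel, involute flank): single-mesh tooth geometry, m = 1.062, N = 37
pitch radius r_p = m·N/2 = 1.062·37/2 = 19.647000
base radius r_b = r_p·cos α = 19.647000·cos 15.920° = 18.893452
roll angle φ = 37.687° = 0.65776224 rad
x = r_b·(cos φ + φ·sin φ) = 22.549024
y = r_b·(sin φ − φ·cos φ) = 1.715890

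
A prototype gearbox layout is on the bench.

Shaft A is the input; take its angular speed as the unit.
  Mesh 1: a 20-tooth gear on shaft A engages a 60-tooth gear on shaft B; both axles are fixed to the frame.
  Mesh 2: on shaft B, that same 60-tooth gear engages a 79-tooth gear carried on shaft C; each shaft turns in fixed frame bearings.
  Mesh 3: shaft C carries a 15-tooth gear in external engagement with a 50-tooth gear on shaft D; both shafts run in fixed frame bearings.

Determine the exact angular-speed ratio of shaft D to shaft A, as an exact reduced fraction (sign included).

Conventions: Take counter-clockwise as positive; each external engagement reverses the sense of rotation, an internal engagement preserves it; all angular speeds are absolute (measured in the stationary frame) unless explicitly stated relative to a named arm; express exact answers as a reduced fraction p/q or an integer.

class = fixed-axis compound train [3 meshes; 3 ratios multiply, 3 sense flips]
mesh 1 [20T→60T]: running ratio 1/3, sense −
mesh 2 [60T→79T]: running ratio 20/79, sense +
mesh 3 [15T→50T]: running ratio 6/79, sense −
ω_out/ω_in = -6/79

-6/79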